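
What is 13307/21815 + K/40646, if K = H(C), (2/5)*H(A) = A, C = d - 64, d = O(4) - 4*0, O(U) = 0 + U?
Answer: 268802036/443346245 ≈ 0.60630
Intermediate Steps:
O(U) = U
d = 4 (d = 4 - 4*0 = 4 + 0 = 4)
C = -60 (C = 4 - 64 = -60)
H(A) = 5*A/2
K = -150 (K = (5/2)*(-60) = -150)
13307/21815 + K/40646 = 13307/21815 - 150/40646 = 13307*(1/21815) - 150*1/40646 = 13307/21815 - 75/20323 = 268802036/443346245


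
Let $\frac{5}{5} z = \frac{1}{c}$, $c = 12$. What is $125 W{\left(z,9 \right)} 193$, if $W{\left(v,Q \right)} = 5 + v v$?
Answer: $\frac{17394125}{144} \approx 1.2079 \cdot 10^{5}$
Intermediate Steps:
$z = \frac{1}{12} \approx 0.083333$
$W{\left(v,Q \right)} = 5 + v^{2}$
$125 W{\left(z,9 \right)} 193 = 125 \left(5 + \left(\frac{1}{12}\right)^{2}\right) 193 = 125 \left(5 + \frac{1}{144}\right) 193 = 125 \cdot \frac{721}{144} \cdot 193 = \frac{90125}{144} \cdot 193 = \frac{17394125}{144}$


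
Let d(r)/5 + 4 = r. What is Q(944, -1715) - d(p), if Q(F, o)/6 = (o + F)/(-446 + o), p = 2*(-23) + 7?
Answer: 469241/2161 ≈ 217.14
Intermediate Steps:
p = -39 (p = -46 + 7 = -39)
Q(F, o) = 6*(F + o)/(-446 + o) (Q(F, o) = 6*((o + F)/(-446 + o)) = 6*((F + o)/(-446 + o)) = 6*(F + o)/(-446 + o))
d(r) = -20 + 5*r
Q(944, -1715) - d(p) = 6*(944 - 1715)/(-446 - 1715) - (-20 + 5*(-39)) = 6*(-771)/(-2161) - (-20 - 195) = 6*(-1/2161)*(-771) - 1*(-215) = 4626/2161 + 215 = 469241/2161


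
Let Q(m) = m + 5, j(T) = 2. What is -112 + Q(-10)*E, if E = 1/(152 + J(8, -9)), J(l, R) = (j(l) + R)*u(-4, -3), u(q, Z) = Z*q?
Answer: -7621/68 ≈ -112.07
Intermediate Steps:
Q(m) = 5 + m
J(l, R) = 24 + 12*R (J(l, R) = (2 + R)*(-3*(-4)) = (2 + R)*12 = 24 + 12*R)
E = 1/68 (E = 1/(152 + (24 + 12*(-9))) = 1/(152 + (24 - 108)) = 1/(152 - 84) = 1/68 ≈ 0.014706)
-112 + Q(-10)*E = -112 + (5 - 10)*(1/68) = -112 - 5*1/68 = -112 - 5/68 = -7621/68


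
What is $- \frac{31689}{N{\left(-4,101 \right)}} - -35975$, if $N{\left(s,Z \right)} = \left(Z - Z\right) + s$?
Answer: $\frac{175589}{4} \approx 43897.0$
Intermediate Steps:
$N{\left(s,Z \right)} = s$ ($N{\left(s,Z \right)} = 0 + s = s$)
$- \frac{31689}{N{\left(-4,101 \right)}} - -35975 = - \frac{31689}{-4} - -35975 = \left(-31689\right) \left(- \frac{1}{4}\right) + 35975 = \frac{31689}{4} + 35975 = \frac{175589}{4}$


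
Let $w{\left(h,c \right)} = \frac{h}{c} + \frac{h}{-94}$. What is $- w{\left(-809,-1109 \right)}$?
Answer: $- \frac{973227}{104246} \approx -9.3359$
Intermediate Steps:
$w{\left(h,c \right)} = - \frac{h}{94} + \frac{h}{c}$ ($w{\left(h,c \right)} = \frac{h}{c} + h \left(- \frac{1}{94}\right) = \frac{h}{c} - \frac{h}{94} = - \frac{h}{94} + \frac{h}{c}$)
$- w{\left(-809,-1109 \right)} = - (\left(- \frac{1}{94}\right) \left(-809\right) - \frac{809}{-1109}) = - (\frac{809}{94} - - \frac{809}{1109}) = - (\frac{809}{94} + \frac{809}{1109}) = \left(-1\right) \frac{973227}{104246} = - \frac{973227}{104246}$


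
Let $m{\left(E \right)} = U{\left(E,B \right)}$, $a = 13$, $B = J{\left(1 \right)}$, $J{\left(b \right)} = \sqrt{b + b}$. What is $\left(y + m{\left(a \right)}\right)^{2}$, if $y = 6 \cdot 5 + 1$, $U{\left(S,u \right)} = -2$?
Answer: $841$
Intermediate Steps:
$J{\left(b \right)} = \sqrt{2} \sqrt{b}$ ($J{\left(b \right)} = \sqrt{2 b} = \sqrt{2} \sqrt{b}$)
$B = \sqrt{2}$ ($B = \sqrt{2} \sqrt{1} = \sqrt{2} \cdot 1 = \sqrt{2} \approx 1.4142$)
$m{\left(E \right)} = -2$
$y = 31$ ($y = 30 + 1 = 31$)
$\left(y + m{\left(a \right)}\right)^{2} = \left(31 - 2\right)^{2} = 29^{2} = 841$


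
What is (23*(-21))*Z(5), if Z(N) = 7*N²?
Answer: -84525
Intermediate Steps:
(23*(-21))*Z(5) = (23*(-21))*(7*5²) = -3381*25 = -483*175 = -84525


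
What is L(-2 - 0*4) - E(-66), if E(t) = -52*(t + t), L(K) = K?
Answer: -6866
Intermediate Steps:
E(t) = -104*t
L(-2 - 0*4) - E(-66) = (-2 - 0*4) - (-104)*(-66) = (-2 - 1*0) - 1*6864 = (-2 + 0) - 6864 = -2 - 6864 = -6866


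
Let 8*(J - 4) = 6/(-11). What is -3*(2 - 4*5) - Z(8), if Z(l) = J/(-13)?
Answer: 31061/572 ≈ 54.302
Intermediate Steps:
J = 173/44 (J = 4 + (6/(-11))/8 = 4 + (6*(-1/11))/8 = 4 + (⅛)*(-6/11) = 4 - 3/44 = 173/44 ≈ 3.9318)
Z(l) = -173/572 (Z(l) = (173/44)/(-13) = (173/44)*(-1/13) = -173/572)
-3*(2 - 4*5) - Z(8) = -3*(2 - 4*5) - 1*(-173/572) = -3*(2 - 20) + 173/572 = -3*(-18) + 173/572 = 54 + 173/572 = 31061/572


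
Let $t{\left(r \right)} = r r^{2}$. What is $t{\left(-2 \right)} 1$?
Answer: $-8$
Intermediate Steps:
$t{\left(r \right)} = r^{3}$
$t{\left(-2 \right)} 1 = \left(-2\right)^{3} \cdot 1 = \left(-8\right) 1 = -8$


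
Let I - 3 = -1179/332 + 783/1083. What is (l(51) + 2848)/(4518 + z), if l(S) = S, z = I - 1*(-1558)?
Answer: 347450948/728241341 ≈ 0.47711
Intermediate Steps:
I = 20589/119852 (I = 3 + (-1179/332 + 783/1083) = 3 + (-1179*1/332 + 783*(1/1083)) = 3 + (-1179/332 + 261/361) = 3 - 338967/119852 = 20589/119852 ≈ 0.17179)
z = 186750005/119852 (z = 20589/119852 - 1*(-1558) = 20589/119852 + 1558 = 186750005/119852 ≈ 1558.2)
(l(51) + 2848)/(4518 + z) = (51 + 2848)/(4518 + 186750005/119852) = 2899/(728241341/119852) = 2899*(119852/728241341) = 347450948/728241341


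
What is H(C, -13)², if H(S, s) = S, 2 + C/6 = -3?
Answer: 900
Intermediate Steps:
C = -30 (C = -12 + 6*(-3) = -12 - 18 = -30)
H(C, -13)² = (-30)² = 900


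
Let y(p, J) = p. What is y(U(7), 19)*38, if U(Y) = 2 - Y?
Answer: -190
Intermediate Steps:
y(U(7), 19)*38 = (2 - 1*7)*38 = (2 - 7)*38 = -5*38 = -190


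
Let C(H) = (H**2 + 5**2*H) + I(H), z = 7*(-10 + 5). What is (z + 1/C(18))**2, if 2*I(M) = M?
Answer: 750979216/613089 ≈ 1224.9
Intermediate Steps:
I(M) = M/2
z = -35 (z = 7*(-5) = -35)
C(H) = H**2 + 51*H/2 (C(H) = (H**2 + 5**2*H) + H/2 = (H**2 + 25*H) + H/2 = H**2 + 51*H/2)
(z + 1/C(18))**2 = (-35 + 1/((1/2)*18*(51 + 2*18)))**2 = (-35 + 1/((1/2)*18*(51 + 36)))**2 = (-35 + 1/((1/2)*18*87))**2 = (-35 + 1/783)**2 = (-27404/783)**2 = 750979216/613089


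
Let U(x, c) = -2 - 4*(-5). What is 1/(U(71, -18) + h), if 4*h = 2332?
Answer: 1/601 ≈ 0.0016639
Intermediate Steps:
h = 583 (h = (¼)*2332 = 583)
U(x, c) = 18 (U(x, c) = -2 + 20 = 18)
1/(U(71, -18) + h) = 1/(18 + 583) = 1/601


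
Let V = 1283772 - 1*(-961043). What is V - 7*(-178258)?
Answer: 3492621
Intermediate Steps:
V = 2244815 (V = 1283772 + 961043 = 2244815)
V - 7*(-178258) = 2244815 - 7*(-178258) = 2244815 + 1247806 = 3492621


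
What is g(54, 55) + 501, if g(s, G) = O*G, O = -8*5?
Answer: -1699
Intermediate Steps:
O = -40
g(s, G) = -40*G
g(54, 55) + 501 = -40*55 + 501 = -2200 + 501 = -1699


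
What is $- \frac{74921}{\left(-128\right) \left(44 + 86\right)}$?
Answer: $\frac{74921}{16640} \approx 4.5025$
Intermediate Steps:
$- \frac{74921}{\left(-128\right) \left(44 + 86\right)} = - \frac{74921}{\left(-128\right) 130} = - \frac{74921}{-16640} = \left(-74921\right) \left(- \frac{1}{16640}\right) = \frac{74921}{16640}$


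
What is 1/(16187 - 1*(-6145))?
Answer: 1/22332 ≈ 4.4779e-5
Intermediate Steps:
1/(16187 - 1*(-6145)) = 1/(16187 + 6145) = 1/22332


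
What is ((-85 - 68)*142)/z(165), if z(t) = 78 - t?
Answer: 7242/29 ≈ 249.72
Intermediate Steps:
((-85 - 68)*142)/z(165) = ((-85 - 68)*142)/(78 - 1*165) = (-153*142)/(78 - 165) = -21726/(-87) = -21726*(-1/87) = 7242/29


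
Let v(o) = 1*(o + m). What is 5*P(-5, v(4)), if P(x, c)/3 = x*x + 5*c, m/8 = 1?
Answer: 1275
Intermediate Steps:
m = 8 (m = 8*1 = 8)
v(o) = 8 + o (v(o) = 1*(o + 8) = 1*(8 + o) = 8 + o)
P(x, c) = 3*x² + 15*c (P(x, c) = 3*(x*x + 5*c) = 3*(x² + 5*c) = 3*x² + 15*c)
5*P(-5, v(4)) = 5*(3*(-5)² + 15*(8 + 4)) = 5*(3*25 + 15*12) = 5*(75 + 180) = 5*255 = 1275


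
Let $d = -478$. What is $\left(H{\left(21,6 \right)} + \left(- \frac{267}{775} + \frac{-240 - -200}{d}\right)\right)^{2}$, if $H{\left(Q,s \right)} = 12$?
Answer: $\frac{4727958825769}{34308300625} \approx 137.81$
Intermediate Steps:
$\left(H{\left(21,6 \right)} + \left(- \frac{267}{775} + \frac{-240 - -200}{d}\right)\right)^{2} = \left(12 - \left(\frac{267}{775} - \frac{-240 - -200}{-478}\right)\right)^{2} = \left(12 - \left(\frac{267}{775} - \left(-240 + 200\right) \left(- \frac{1}{478}\right)\right)\right)^{2} = \left(12 - \frac{48313}{185225}\right)^{2} = \left(\frac{2174387}{185225}\right)^{2} = \frac{4727958825769}{34308300625}$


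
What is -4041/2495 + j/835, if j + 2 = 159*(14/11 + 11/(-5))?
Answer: -41217866/22916575 ≈ -1.7986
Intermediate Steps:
j = -8219/55 (j = -2 + 159*(14/11 + 11/(-5)) = -2 + 159*(14*(1/11) + 11*(-1/5)) = -2 + 159*(14/11 - 11/5) = -2 + 159*(-51/55) = -2 - 8109/55 = -8219/55 ≈ -149.44)
-4041/2495 + j/835 = -4041/2495 - 8219/55/835 = -4041*1/2495 - 8219/55*1/835 = -4041/2495 - 8219/45925 = -41217866/22916575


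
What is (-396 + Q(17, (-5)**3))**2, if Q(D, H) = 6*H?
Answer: 1313316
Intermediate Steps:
(-396 + Q(17, (-5)**3))**2 = (-396 + 6*(-5)**3)**2 = (-396 + 6*(-125))**2 = (-396 - 750)**2 = (-1146)**2 = 1313316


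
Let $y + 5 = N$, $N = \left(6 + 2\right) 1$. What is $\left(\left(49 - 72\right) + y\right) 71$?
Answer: $-1420$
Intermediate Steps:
$N = 8$ ($N = 8 \cdot 1 = 8$)
$y = 3$ ($y = -5 + 8 = 3$)
$\left(\left(49 - 72\right) + y\right) 71 = \left(\left(49 - 72\right) + 3\right) 71 = \left(-23 + 3\right) 71 = \left(-20\right) 71 = -1420$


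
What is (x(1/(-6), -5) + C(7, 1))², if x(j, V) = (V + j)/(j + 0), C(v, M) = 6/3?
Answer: 1089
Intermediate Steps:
C(v, M) = 2 (C(v, M) = 6*(⅓) = 2)
x(j, V) = (V + j)/j
(x(1/(-6), -5) + C(7, 1))² = ((-5 + 1/(-6))/(1/(-6)) + 2)² = ((-5 - ⅙)/(-⅙) + 2)² = (-6*(-31/6) + 2)² = (31 + 2)² = 33² = 1089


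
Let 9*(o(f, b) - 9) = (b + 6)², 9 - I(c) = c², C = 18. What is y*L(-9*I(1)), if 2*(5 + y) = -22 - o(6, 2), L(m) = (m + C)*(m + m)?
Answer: -187056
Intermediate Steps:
I(c) = 9 - c²
o(f, b) = 9 + (6 + b)²/9 (o(f, b) = 9 + (b + 6)²/9 = 9 + (6 + b)²/9)
L(m) = 2*m*(18 + m) (L(m) = (m + 18)*(m + m) = (18 + m)*(2*m) = 2*m*(18 + m))
y = -433/18 (y = -5 + (-22 - (9 + (6 + 2)²/9))/2 = -5 + (-22 - (9 + (⅑)*8²))/2 = -5 + (-22 - (9 + (⅑)*64))/2 = -5 + (-22 - (9 + 64/9))/2 = -5 + (-22 - 1*145/9)/2 = -5 + (-22 - 145/9)/2 = -5 + (½)*(-343/9) = -5 - 343/18 = -433/18 ≈ -24.056)
y*L(-9*I(1)) = -433*(-9*(9 - 1*1²))*(18 - 9*(9 - 1*1²))/9 = -433*(-9*(9 - 1*1))*(18 - 9*(9 - 1*1))/9 = -433*(-9*(9 - 1))*(18 - 9*(9 - 1))/9 = -433*(-9*8)*(18 - 9*8)/9 = -433*(-72)*(18 - 72)/9 = -433*(-72)*(-54)/9 = -433/18*7776 = -187056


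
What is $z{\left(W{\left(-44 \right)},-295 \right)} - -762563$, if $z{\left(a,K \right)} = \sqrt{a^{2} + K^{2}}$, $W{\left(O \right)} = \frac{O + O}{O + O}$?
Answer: $762563 + \sqrt{87026} \approx 7.6286 \cdot 10^{5}$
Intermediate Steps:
$W{\left(O \right)} = 1$ ($W{\left(O \right)} = \frac{2 O}{2 O} = 2 O \frac{1}{2 O} = 1$)
$z{\left(a,K \right)} = \sqrt{K^{2} + a^{2}}$
$z{\left(W{\left(-44 \right)},-295 \right)} - -762563 = \sqrt{\left(-295\right)^{2} + 1^{2}} - -762563 = \sqrt{87025 + 1} + 762563 = \sqrt{87026} + 762563 = 762563 + \sqrt{87026}$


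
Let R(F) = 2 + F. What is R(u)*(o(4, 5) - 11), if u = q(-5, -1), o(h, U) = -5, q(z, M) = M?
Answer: -16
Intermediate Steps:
u = -1
R(u)*(o(4, 5) - 11) = (2 - 1)*(-5 - 11) = 1*(-16) = -16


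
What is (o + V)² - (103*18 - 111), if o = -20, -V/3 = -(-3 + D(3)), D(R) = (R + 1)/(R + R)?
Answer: -1014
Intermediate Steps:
D(R) = (1 + R)/(2*R) (D(R) = (1 + R)/((2*R)) = (1 + R)*(1/(2*R)) = (1 + R)/(2*R))
V = -7 (V = -(-3)*(-3 + (½)*(1 + 3)/3) = -(-3)*(-3 + (½)*(⅓)*4) = -(-3)*(-3 + ⅔) = -(-3)*(-7)/3 = -3*7/3 = -7)
(o + V)² - (103*18 - 111) = (-20 - 7)² - (103*18 - 111) = (-27)² - (1854 - 111) = 729 - 1*1743 = 729 - 1743 = -1014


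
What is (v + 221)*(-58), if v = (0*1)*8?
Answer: -12818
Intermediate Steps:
v = 0 (v = 0*8 = 0)
(v + 221)*(-58) = (0 + 221)*(-58) = 221*(-58) = -12818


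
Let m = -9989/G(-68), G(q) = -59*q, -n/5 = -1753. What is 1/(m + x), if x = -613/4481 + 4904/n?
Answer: -157575171580/325720875837 ≈ -0.48377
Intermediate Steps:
n = 8765 (n = -5*(-1753) = 8765)
x = 16601879/39275965 (x = -613/4481 + 4904/8765 = 16601879/39275965 ≈ 0.42270)
m = -9989/4012 (m = -9989/((-59*(-68))) = -9989/4012 ≈ -2.4898)
1/(m + x) = 1/(-9989/4012 + 16601879/39275965) = 1/(-325720875837/157575171580) = -157575171580/325720875837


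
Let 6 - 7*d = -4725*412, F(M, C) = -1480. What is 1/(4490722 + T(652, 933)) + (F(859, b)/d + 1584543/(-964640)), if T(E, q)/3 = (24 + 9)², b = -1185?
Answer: -6953622471931291411/4219564630924862880 ≈ -1.6479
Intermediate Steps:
T(E, q) = 3267 (T(E, q) = 3*(24 + 9)² = 3*33² = 3*1089 = 3267)
d = 1946706/7 (d = 6/7 - (-675)*412 = 6/7 - ⅐*(-1946700) = 6/7 + 278100 = 1946706/7 ≈ 2.7810e+5)
1/(4490722 + T(652, 933)) + (F(859, b)/d + 1584543/(-964640)) = 1/(4490722 + 3267) + (-1480/1946706/7 + 1584543/(-964640)) = 1/4493989 + (-1480*7/1946706 + 1584543*(-1/964640)) = 1/4493989 + (-5180/973353 - 1584543/964640) = 1/4493989 - 1547316517879/938935237920 = -6953622471931291411/4219564630924862880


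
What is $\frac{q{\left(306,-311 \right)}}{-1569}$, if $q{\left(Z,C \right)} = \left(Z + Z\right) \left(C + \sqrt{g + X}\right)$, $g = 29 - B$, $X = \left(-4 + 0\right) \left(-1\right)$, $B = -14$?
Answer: $\frac{63444}{523} - \frac{204 \sqrt{47}}{523} \approx 118.63$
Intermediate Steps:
$X = 4$ ($X = \left(-4\right) \left(-1\right) = 4$)
$g = 43$ ($g = 29 - -14 = 29 + 14 = 43$)
$q{\left(Z,C \right)} = 2 Z \left(C + \sqrt{47}\right)$ ($q{\left(Z,C \right)} = \left(Z + Z\right) \left(C + \sqrt{43 + 4}\right) = 2 Z \left(C + \sqrt{47}\right)$)
$\frac{q{\left(306,-311 \right)}}{-1569} = \frac{2 \cdot 306 \left(-311 + \sqrt{47}\right)}{-1569} = \left(-190332 + 612 \sqrt{47}\right) \left(- \frac{1}{1569}\right) = \frac{63444}{523} - \frac{204 \sqrt{47}}{523}$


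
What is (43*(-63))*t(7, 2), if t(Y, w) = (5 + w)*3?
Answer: -56889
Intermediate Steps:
t(Y, w) = 15 + 3*w
(43*(-63))*t(7, 2) = (43*(-63))*(15 + 3*2) = -2709*(15 + 6) = -2709*21 = -56889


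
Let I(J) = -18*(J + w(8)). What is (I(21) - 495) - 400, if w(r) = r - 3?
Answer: -1363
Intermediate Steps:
w(r) = -3 + r
I(J) = -90 - 18*J (I(J) = -18*(J + (-3 + 8)) = -18*(J + 5) = -18*(5 + J) = -90 - 18*J)
(I(21) - 495) - 400 = ((-90 - 18*21) - 495) - 400 = ((-90 - 378) - 495) - 400 = (-468 - 495) - 400 = -963 - 400 = -1363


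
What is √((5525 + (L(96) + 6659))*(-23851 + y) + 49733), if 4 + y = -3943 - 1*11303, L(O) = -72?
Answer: 3*I*√52615731 ≈ 21761.0*I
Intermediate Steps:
y = -15250 (y = -4 + (-3943 - 1*11303) = -4 + (-3943 - 11303) = -4 - 15246 = -15250)
√((5525 + (L(96) + 6659))*(-23851 + y) + 49733) = √((5525 + (-72 + 6659))*(-23851 - 15250) + 49733) = √((5525 + 6587)*(-39101) + 49733) = √(12112*(-39101) + 49733) = √(-473591312 + 49733) = √(-473541579) = 3*I*√52615731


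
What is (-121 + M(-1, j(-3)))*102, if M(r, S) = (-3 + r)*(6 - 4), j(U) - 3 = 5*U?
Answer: -13158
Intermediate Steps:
j(U) = 3 + 5*U
M(r, S) = -6 + 2*r (M(r, S) = (-3 + r)*2 = -6 + 2*r)
(-121 + M(-1, j(-3)))*102 = (-121 + (-6 + 2*(-1)))*102 = (-121 + (-6 - 2))*102 = (-121 - 8)*102 = -129*102 = -13158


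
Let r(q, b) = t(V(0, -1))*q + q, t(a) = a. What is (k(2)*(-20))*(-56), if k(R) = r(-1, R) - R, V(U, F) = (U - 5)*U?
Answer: -3360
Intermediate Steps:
V(U, F) = U*(-5 + U) (V(U, F) = (-5 + U)*U = U*(-5 + U))
r(q, b) = q (r(q, b) = (0*(-5 + 0))*q + q = (0*(-5))*q + q = 0*q + q = 0 + q = q)
k(R) = -1 - R
(k(2)*(-20))*(-56) = ((-1 - 1*2)*(-20))*(-56) = ((-1 - 2)*(-20))*(-56) = -3*(-20)*(-56) = 60*(-56) = -3360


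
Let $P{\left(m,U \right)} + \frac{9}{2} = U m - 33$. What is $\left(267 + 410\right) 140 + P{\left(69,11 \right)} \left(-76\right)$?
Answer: $39946$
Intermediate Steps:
$P{\left(m,U \right)} = - \frac{75}{2} + U m$ ($P{\left(m,U \right)} = - \frac{9}{2} + \left(U m - 33\right) = - \frac{9}{2} + \left(-33 + U m\right) = - \frac{75}{2} + U m$)
$\left(267 + 410\right) 140 + P{\left(69,11 \right)} \left(-76\right) = \left(267 + 410\right) 140 + \left(- \frac{75}{2} + 11 \cdot 69\right) \left(-76\right) = 677 \cdot 140 + \left(- \frac{75}{2} + 759\right) \left(-76\right) = 94780 + \frac{1443}{2} \left(-76\right) = 94780 - 54834 = 39946$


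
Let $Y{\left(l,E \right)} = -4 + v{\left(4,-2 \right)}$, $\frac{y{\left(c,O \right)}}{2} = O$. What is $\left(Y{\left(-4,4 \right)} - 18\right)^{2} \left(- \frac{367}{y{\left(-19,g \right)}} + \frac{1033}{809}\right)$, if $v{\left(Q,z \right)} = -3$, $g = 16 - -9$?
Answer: $- \frac{6131325}{1618} \approx -3789.4$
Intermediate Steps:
$g = 25$ ($g = 16 + 9 = 25$)
$y{\left(c,O \right)} = 2 O$
$Y{\left(l,E \right)} = -7$ ($Y{\left(l,E \right)} = -4 - 3 = -7$)
$\left(Y{\left(-4,4 \right)} - 18\right)^{2} \left(- \frac{367}{y{\left(-19,g \right)}} + \frac{1033}{809}\right) = \left(-7 - 18\right)^{2} \left(- \frac{367}{2 \cdot 25} + \frac{1033}{809}\right) = \left(-25\right)^{2} \left(- \frac{367}{50} + 1033 \cdot \frac{1}{809}\right) = 625 \left(\left(-367\right) \frac{1}{50} + \frac{1033}{809}\right) = 625 \left(- \frac{367}{50} + \frac{1033}{809}\right) = 625 \left(- \frac{245253}{40450}\right) = - \frac{6131325}{1618}$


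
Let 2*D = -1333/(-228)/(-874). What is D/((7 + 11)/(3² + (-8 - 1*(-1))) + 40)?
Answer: -1333/19528656 ≈ -6.8259e-5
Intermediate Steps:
D = -1333/398544 (D = (-1333/(-228)/(-874))/2 = (-1333*(-1/228)*(-1/874))/2 = ((1333/228)*(-1/874))/2 = (½)*(-1333/199272) = -1333/398544 ≈ -0.0033447)
D/((7 + 11)/(3² + (-8 - 1*(-1))) + 40) = -1333/398544/((7 + 11)/(3² + (-8 - 1*(-1))) + 40) = -1333/398544/(18/(9 + (-8 + 1)) + 40) = -1333/398544/(18/(9 - 7) + 40) = -1333/398544/(18/2 + 40) = -1333/398544/(18*(½) + 40) = -1333/398544/(9 + 40) = -1333/398544/49 = (1/49)*(-1333/398544) = -1333/19528656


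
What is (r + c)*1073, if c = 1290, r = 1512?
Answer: 3006546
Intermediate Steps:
(r + c)*1073 = (1512 + 1290)*1073 = 2802*1073 = 3006546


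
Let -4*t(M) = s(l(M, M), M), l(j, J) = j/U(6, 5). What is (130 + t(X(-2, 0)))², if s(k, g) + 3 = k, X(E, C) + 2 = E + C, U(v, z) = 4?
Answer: 17161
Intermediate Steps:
l(j, J) = j/4
X(E, C) = -2 + C + E (X(E, C) = -2 + (E + C) = -2 + (C + E) = -2 + C + E)
s(k, g) = -3 + k
t(M) = ¾ - M/16 (t(M) = -(-3 + M/4)/4 = ¾ - M/16)
(130 + t(X(-2, 0)))² = (130 + (¾ - (-2 + 0 - 2)/16))² = (130 + (¾ - 1/16*(-4)))² = (130 + (¾ + ¼))² = (130 + 1)² = 131² = 17161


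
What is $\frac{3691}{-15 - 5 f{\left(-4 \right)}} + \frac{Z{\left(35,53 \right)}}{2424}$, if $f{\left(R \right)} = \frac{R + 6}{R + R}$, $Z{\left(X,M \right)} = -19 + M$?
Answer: $- \frac{17893033}{66660} \approx -268.42$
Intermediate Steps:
$f{\left(R \right)} = \frac{6 + R}{2 R}$
$\frac{3691}{-15 - 5 f{\left(-4 \right)}} + \frac{Z{\left(35,53 \right)}}{2424} = \frac{3691}{-15 - 5 \frac{6 - 4}{2 \left(-4\right)}} + \frac{-19 + 53}{2424} = \frac{3691}{-15 - 5 \cdot \frac{1}{2} \left(- \frac{1}{4}\right) 2} + 34 \cdot \frac{1}{2424} = \frac{3691}{-15 - - \frac{5}{4}} + \frac{17}{1212} = \frac{3691}{-15 + \frac{5}{4}} + \frac{17}{1212} = \frac{3691}{- \frac{55}{4}} + \frac{17}{1212} = 3691 \left(- \frac{4}{55}\right) + \frac{17}{1212} = - \frac{14764}{55} + \frac{17}{1212} = - \frac{17893033}{66660}$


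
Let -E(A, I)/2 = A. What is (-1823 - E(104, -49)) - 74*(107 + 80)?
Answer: -15453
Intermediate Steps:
E(A, I) = -2*A
(-1823 - E(104, -49)) - 74*(107 + 80) = (-1823 - (-2)*104) - 74*(107 + 80) = (-1823 - 1*(-208)) - 74*187 = (-1823 + 208) - 1*13838 = -1615 - 13838 = -15453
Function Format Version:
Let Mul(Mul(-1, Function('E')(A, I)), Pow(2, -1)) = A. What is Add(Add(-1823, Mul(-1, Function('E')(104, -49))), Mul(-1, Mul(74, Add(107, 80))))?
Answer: -15453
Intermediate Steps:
Function('E')(A, I) = Mul(-2, A)
Add(Add(-1823, Mul(-1, Function('E')(104, -49))), Mul(-1, Mul(74, Add(107, 80)))) = Add(Add(-1823, Mul(-1, Mul(-2, 104))), Mul(-1, Mul(74, Add(107, 80)))) = Add(Add(-1823, Mul(-1, -208)), Mul(-1, Mul(74, 187))) = Add(Add(-1823, 208), Mul(-1, 13838)) = Add(-1615, -13838) = -15453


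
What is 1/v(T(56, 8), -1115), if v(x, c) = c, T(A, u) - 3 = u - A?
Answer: -1/1115 ≈ -0.00089686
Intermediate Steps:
T(A, u) = 3 + u - A (T(A, u) = 3 + (u - A) = 3 + u - A)
1/v(T(56, 8), -1115) = 1/(-1115) = -1/1115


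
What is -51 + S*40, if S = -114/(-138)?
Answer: -413/23 ≈ -17.957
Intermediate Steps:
S = 19/23 (S = -114*(-1/138) = 19/23 ≈ 0.82609)
-51 + S*40 = -51 + (19/23)*40 = -51 + 760/23 = -413/23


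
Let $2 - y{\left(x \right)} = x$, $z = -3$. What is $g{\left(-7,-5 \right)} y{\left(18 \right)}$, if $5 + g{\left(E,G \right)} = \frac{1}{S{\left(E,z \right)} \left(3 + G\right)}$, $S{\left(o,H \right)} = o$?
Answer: $\frac{552}{7} \approx 78.857$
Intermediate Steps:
$y{\left(x \right)} = 2 - x$
$g{\left(E,G \right)} = -5 + \frac{1}{E \left(3 + G\right)}$
$g{\left(-7,-5 \right)} y{\left(18 \right)} = \frac{1 - -105 - \left(-35\right) \left(-5\right)}{\left(-7\right) \left(3 - 5\right)} \left(2 - 18\right) = - \frac{1 + 105 - 175}{7 \left(-2\right)} \left(2 - 18\right) = \left(- \frac{1}{7}\right) \left(- \frac{1}{2}\right) \left(-69\right) \left(-16\right) = \left(- \frac{69}{14}\right) \left(-16\right) = \frac{552}{7}$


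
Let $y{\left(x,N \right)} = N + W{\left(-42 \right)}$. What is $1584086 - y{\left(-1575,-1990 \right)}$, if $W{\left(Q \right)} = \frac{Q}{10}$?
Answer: $\frac{7930401}{5} \approx 1.5861 \cdot 10^{6}$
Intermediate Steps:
$W{\left(Q \right)} = \frac{Q}{10}$ ($W{\left(Q \right)} = Q \frac{1}{10} = \frac{Q}{10}$)
$y{\left(x,N \right)} = - \frac{21}{5} + N$ ($y{\left(x,N \right)} = N + \frac{1}{10} \left(-42\right) = N - \frac{21}{5} = - \frac{21}{5} + N$)
$1584086 - y{\left(-1575,-1990 \right)} = 1584086 - \left(- \frac{21}{5} - 1990\right) = 1584086 - - \frac{9971}{5} = 1584086 + \frac{9971}{5} = \frac{7930401}{5}$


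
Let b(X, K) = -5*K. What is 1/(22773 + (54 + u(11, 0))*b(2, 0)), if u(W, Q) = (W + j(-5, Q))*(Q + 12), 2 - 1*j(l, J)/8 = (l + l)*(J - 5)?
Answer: 1/22773 ≈ 4.3912e-5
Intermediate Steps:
j(l, J) = 16 - 16*l*(-5 + J) (j(l, J) = 16 - 8*(l + l)*(J - 5) = 16 - 8*2*l*(-5 + J) = 16 - 16*l*(-5 + J))
u(W, Q) = (12 + Q)*(-384 + W + 80*Q) (u(W, Q) = (W + (16 + 80*(-5) - 16*Q*(-5)))*(Q + 12) = (W + (16 - 400 + 80*Q))*(12 + Q) = (W + (-384 + 80*Q))*(12 + Q) = (-384 + W + 80*Q)*(12 + Q) = (12 + Q)*(-384 + W + 80*Q))
1/(22773 + (54 + u(11, 0))*b(2, 0)) = 1/(22773 + (54 + (-4608 + 12*11 + 80*0² + 576*0 + 0*11))*(-5*0)) = 1/(22773 + (54 + (-4608 + 132 + 80*0 + 0 + 0))*0) = 1/(22773 + (54 + (-4608 + 132 + 0 + 0 + 0))*0) = 1/(22773 + (54 - 4476)*0) = 1/(22773 - 4422*0) = 1/(22773 + 0) = 1/22773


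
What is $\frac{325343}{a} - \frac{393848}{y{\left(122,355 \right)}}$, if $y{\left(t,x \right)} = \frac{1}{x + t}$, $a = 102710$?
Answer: $- \frac{19295664768817}{102710} \approx -1.8787 \cdot 10^{8}$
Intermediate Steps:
$y{\left(t,x \right)} = \frac{1}{t + x}$
$\frac{325343}{a} - \frac{393848}{y{\left(122,355 \right)}} = \frac{325343}{102710} - \frac{393848}{\frac{1}{122 + 355}} = 325343 \cdot \frac{1}{102710} - \frac{393848}{\frac{1}{477}} = \frac{325343}{102710} - 393848 \frac{1}{\frac{1}{477}} = \frac{325343}{102710} - 187865496 = - \frac{19295664768817}{102710}$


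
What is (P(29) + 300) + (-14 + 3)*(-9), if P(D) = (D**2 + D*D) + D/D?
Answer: 2082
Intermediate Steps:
P(D) = 1 + 2*D**2 (P(D) = (D**2 + D**2) + 1 = 2*D**2 + 1 = 1 + 2*D**2)
(P(29) + 300) + (-14 + 3)*(-9) = ((1 + 2*29**2) + 300) + (-14 + 3)*(-9) = ((1 + 2*841) + 300) - 11*(-9) = ((1 + 1682) + 300) + 99 = (1683 + 300) + 99 = 1983 + 99 = 2082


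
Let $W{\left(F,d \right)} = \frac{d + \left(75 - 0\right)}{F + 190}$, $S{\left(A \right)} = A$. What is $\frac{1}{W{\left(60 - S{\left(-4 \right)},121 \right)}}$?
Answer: $\frac{127}{98} \approx 1.2959$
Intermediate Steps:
$W{\left(F,d \right)} = \frac{75 + d}{190 + F}$ ($W{\left(F,d \right)} = \frac{d + \left(75 + 0\right)}{190 + F} = \frac{d + 75}{190 + F} = \frac{75 + d}{190 + F}$)
$\frac{1}{W{\left(60 - S{\left(-4 \right)},121 \right)}} = \frac{1}{\frac{1}{190 + \left(60 - -4\right)} \left(75 + 121\right)} = \frac{1}{\frac{1}{190 + \left(60 + 4\right)} 196} = \frac{1}{\frac{1}{190 + 64} \cdot 196} = \frac{1}{\frac{1}{254} \cdot 196} = \frac{1}{\frac{98}{127}} = \frac{127}{98}$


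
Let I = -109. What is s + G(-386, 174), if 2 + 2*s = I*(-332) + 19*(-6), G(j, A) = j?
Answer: 17650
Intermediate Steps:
s = 18036 (s = -1 + (-109*(-332) + 19*(-6))/2 = -1 + (36188 - 114)/2 = -1 + (1/2)*36074 = -1 + 18037 = 18036)
s + G(-386, 174) = 18036 - 386 = 17650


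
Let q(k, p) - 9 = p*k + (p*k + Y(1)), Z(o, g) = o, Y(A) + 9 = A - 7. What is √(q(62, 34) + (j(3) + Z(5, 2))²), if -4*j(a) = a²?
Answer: √67481/4 ≈ 64.943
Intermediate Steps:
Y(A) = -16 + A (Y(A) = -9 + (A - 7) = -9 + (-7 + A) = -16 + A)
j(a) = -a²/4
q(k, p) = -6 + 2*k*p (q(k, p) = 9 + (p*k + (p*k + (-16 + 1))) = 9 + (k*p + (k*p - 15)) = 9 + (k*p + (-15 + k*p)) = 9 + (-15 + 2*k*p) = -6 + 2*k*p)
√(q(62, 34) + (j(3) + Z(5, 2))²) = √((-6 + 2*62*34) + (-¼*3² + 5)²) = √((-6 + 4216) + (-¼*9 + 5)²) = √(4210 + (-9/4 + 5)²) = √(4210 + (11/4)²) = √(4210 + 121/16) = √(67481/16) = √67481/4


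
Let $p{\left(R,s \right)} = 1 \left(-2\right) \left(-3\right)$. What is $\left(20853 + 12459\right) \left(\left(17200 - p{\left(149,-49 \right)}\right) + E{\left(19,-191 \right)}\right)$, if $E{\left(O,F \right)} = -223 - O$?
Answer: $564705024$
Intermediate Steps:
$p{\left(R,s \right)} = 6$ ($p{\left(R,s \right)} = \left(-2\right) \left(-3\right) = 6$)
$\left(20853 + 12459\right) \left(\left(17200 - p{\left(149,-49 \right)}\right) + E{\left(19,-191 \right)}\right) = \left(20853 + 12459\right) \left(\left(17200 - 6\right) - 242\right) = 33312 \left(\left(17200 - 6\right) - 242\right) = 33312 \left(17194 - 242\right) = 33312 \cdot 16952 = 564705024$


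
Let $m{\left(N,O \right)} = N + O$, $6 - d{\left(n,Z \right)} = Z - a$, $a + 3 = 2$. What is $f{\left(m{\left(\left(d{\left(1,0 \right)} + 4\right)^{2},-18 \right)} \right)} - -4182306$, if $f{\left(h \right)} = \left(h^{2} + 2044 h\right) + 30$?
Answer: $4315077$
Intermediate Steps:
$a = -1$ ($a = -3 + 2 = -1$)
$d{\left(n,Z \right)} = 5 - Z$ ($d{\left(n,Z \right)} = 6 - \left(Z - -1\right) = 6 - \left(Z + 1\right) = 6 - \left(1 + Z\right) = 5 - Z$)
$f{\left(h \right)} = 30 + h^{2} + 2044 h$
$f{\left(m{\left(\left(d{\left(1,0 \right)} + 4\right)^{2},-18 \right)} \right)} - -4182306 = \left(30 + \left(\left(\left(5 - 0\right) + 4\right)^{2} - 18\right)^{2} + 2044 \left(\left(\left(5 - 0\right) + 4\right)^{2} - 18\right)\right) - -4182306 = \left(30 + \left(\left(\left(5 + 0\right) + 4\right)^{2} - 18\right)^{2} + 2044 \left(\left(\left(5 + 0\right) + 4\right)^{2} - 18\right)\right) + 4182306 = \left(30 + \left(\left(5 + 4\right)^{2} - 18\right)^{2} + 2044 \left(\left(5 + 4\right)^{2} - 18\right)\right) + 4182306 = \left(30 + \left(9^{2} - 18\right)^{2} + 2044 \left(9^{2} - 18\right)\right) + 4182306 = \left(30 + \left(81 - 18\right)^{2} + 2044 \left(81 - 18\right)\right) + 4182306 = \left(30 + 63^{2} + 2044 \cdot 63\right) + 4182306 = \left(30 + 3969 + 128772\right) + 4182306 = 132771 + 4182306 = 4315077$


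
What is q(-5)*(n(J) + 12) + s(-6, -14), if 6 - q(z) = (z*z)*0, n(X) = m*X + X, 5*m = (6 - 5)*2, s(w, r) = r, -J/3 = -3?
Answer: 668/5 ≈ 133.60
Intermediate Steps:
J = 9 (J = -3*(-3) = 9)
m = ⅖ (m = ((6 - 5)*2)/5 = (1*2)/5 = (⅕)*2 = ⅖ ≈ 0.40000)
n(X) = 7*X/5 (n(X) = 2*X/5 + X = 7*X/5)
q(z) = 6 (q(z) = 6 - z*z*0 = 6 - z²*0 = 6 - 1*0 = 6 + 0 = 6)
q(-5)*(n(J) + 12) + s(-6, -14) = 6*((7/5)*9 + 12) - 14 = 6*(63/5 + 12) - 14 = 6*(123/5) - 14 = 738/5 - 14 = 668/5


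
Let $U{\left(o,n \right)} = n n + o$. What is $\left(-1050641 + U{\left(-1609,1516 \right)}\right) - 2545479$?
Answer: $-1299473$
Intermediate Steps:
$U{\left(o,n \right)} = o + n^{2}$ ($U{\left(o,n \right)} = n^{2} + o = o + n^{2}$)
$\left(-1050641 + U{\left(-1609,1516 \right)}\right) - 2545479 = \left(-1050641 - \left(1609 - 1516^{2}\right)\right) - 2545479 = \left(-1050641 + \left(-1609 + 2298256\right)\right) - 2545479 = \left(-1050641 + 2296647\right) - 2545479 = 1246006 - 2545479 = -1299473$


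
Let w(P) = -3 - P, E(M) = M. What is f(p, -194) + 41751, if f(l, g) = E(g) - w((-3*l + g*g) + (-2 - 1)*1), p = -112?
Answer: 79529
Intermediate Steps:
f(l, g) = g + g² - 3*l (f(l, g) = g - (-3 - ((-3*l + g*g) + (-2 - 1)*1)) = g - (-3 - ((-3*l + g²) - 3*1)) = g - (-3 - ((g² - 3*l) - 3)) = g - (-3 - (-3 + g² - 3*l)) = g - (-3 + (3 - g² + 3*l)) = g - (-g² + 3*l) = g + (g² - 3*l) = g + g² - 3*l)
f(p, -194) + 41751 = (-194 + (-194)² - 3*(-112)) + 41751 = (-194 + 37636 + 336) + 41751 = 37778 + 41751 = 79529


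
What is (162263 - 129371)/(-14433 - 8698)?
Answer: -32892/23131 ≈ -1.4220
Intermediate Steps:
(162263 - 129371)/(-14433 - 8698) = 32892/(-23131) = 32892*(-1/23131) = -32892/23131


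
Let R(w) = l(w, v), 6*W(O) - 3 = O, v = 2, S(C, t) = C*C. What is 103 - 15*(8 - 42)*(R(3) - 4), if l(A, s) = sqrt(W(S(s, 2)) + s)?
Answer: -1937 + 85*sqrt(114) ≈ -1029.4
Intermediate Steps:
S(C, t) = C**2
W(O) = 1/2 + O/6
l(A, s) = sqrt(1/2 + s + s**2/6) (l(A, s) = sqrt((1/2 + s**2/6) + s) = sqrt(1/2 + s + s**2/6))
R(w) = sqrt(114)/6 (R(w) = sqrt(18 + 6*2**2 + 36*2)/6 = sqrt(18 + 6*4 + 72)/6 = sqrt(18 + 24 + 72)/6 = sqrt(114)/6)
103 - 15*(8 - 42)*(R(3) - 4) = 103 - 15*(8 - 42)*(sqrt(114)/6 - 4) = 103 - (-510)*(-4 + sqrt(114)/6) = 103 - 15*(136 - 17*sqrt(114)/3) = 103 + (-2040 + 85*sqrt(114)) = -1937 + 85*sqrt(114)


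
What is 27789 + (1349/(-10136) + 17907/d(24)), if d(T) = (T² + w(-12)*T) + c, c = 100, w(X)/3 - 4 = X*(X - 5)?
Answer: 157458869179/5666024 ≈ 27790.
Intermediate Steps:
w(X) = 12 + 3*X*(-5 + X) (w(X) = 12 + 3*(X*(X - 5)) = 12 + 3*(X*(-5 + X)) = 12 + 3*X*(-5 + X))
d(T) = 100 + T² + 624*T (d(T) = (T² + (12 - 15*(-12) + 3*(-12)²)*T) + 100 = (T² + (12 + 180 + 3*144)*T) + 100 = (T² + (12 + 180 + 432)*T) + 100 = (T² + 624*T) + 100 = 100 + T² + 624*T)
27789 + (1349/(-10136) + 17907/d(24)) = 27789 + (1349/(-10136) + 17907/(100 + 24² + 624*24)) = 27789 + (1349*(-1/10136) + 17907/(100 + 576 + 14976)) = 27789 + (-1349/10136 + 17907/15652) = 27789 + 5728243/5666024 = 157458869179/5666024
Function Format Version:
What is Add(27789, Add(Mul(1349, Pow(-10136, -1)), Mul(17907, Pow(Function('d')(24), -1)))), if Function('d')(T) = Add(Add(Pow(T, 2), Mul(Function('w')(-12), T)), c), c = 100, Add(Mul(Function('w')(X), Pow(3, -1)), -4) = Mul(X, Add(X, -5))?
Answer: Rational(157458869179, 5666024) ≈ 27790.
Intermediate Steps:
Function('w')(X) = Add(12, Mul(3, X, Add(-5, X))) (Function('w')(X) = Add(12, Mul(3, Mul(X, Add(X, -5)))) = Add(12, Mul(3, Mul(X, Add(-5, X)))) = Add(12, Mul(3, X, Add(-5, X))))
Function('d')(T) = Add(100, Pow(T, 2), Mul(624, T)) (Function('d')(T) = Add(Add(Pow(T, 2), Mul(Add(12, Mul(-15, -12), Mul(3, Pow(-12, 2))), T)), 100) = Add(Add(Pow(T, 2), Mul(Add(12, 180, Mul(3, 144)), T)), 100) = Add(Add(Pow(T, 2), Mul(Add(12, 180, 432), T)), 100) = Add(Add(Pow(T, 2), Mul(624, T)), 100) = Add(100, Pow(T, 2), Mul(624, T)))
Add(27789, Add(Mul(1349, Pow(-10136, -1)), Mul(17907, Pow(Function('d')(24), -1)))) = Add(27789, Add(Mul(1349, Pow(-10136, -1)), Mul(17907, Pow(Add(100, Pow(24, 2), Mul(624, 24)), -1)))) = Add(27789, Add(Mul(1349, Rational(-1, 10136)), Mul(17907, Pow(Add(100, 576, 14976), -1)))) = Add(27789, Add(Rational(-1349, 10136), Mul(17907, Pow(15652, -1)))) = Add(27789, Add(Rational(-1349, 10136), Mul(17907, Rational(1, 15652)))) = Add(27789, Add(Rational(-1349, 10136), Rational(17907, 15652))) = Add(27789, Rational(5728243, 5666024)) = Rational(157458869179, 5666024)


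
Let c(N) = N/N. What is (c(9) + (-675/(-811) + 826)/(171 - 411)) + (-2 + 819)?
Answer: 158544959/194640 ≈ 814.55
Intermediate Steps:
c(N) = 1
(c(9) + (-675/(-811) + 826)/(171 - 411)) + (-2 + 819) = (1 + (-675/(-811) + 826)/(171 - 411)) + (-2 + 819) = (1 + (-675*(-1/811) + 826)/(-240)) + 817 = (1 + (675/811 + 826)*(-1/240)) + 817 = (1 + (670561/811)*(-1/240)) + 817 = (1 - 670561/194640) + 817 = -475921/194640 + 817 = 158544959/194640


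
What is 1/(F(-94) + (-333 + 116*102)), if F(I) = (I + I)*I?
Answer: 1/29171 ≈ 3.4281e-5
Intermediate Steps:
F(I) = 2*I² (F(I) = (2*I)*I = 2*I²)
1/(F(-94) + (-333 + 116*102)) = 1/(2*(-94)² + (-333 + 116*102)) = 1/(2*8836 + (-333 + 11832)) = 1/(17672 + 11499) = 1/29171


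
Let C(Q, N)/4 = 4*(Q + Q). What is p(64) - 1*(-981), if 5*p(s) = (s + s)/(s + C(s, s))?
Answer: 161867/165 ≈ 981.01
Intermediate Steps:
C(Q, N) = 32*Q (C(Q, N) = 4*(4*(Q + Q)) = 4*(4*(2*Q)) = 4*(8*Q) = 32*Q)
p(s) = 2/165 (p(s) = ((s + s)/(s + 32*s))/5 = ((2*s)/((33*s)))/5 = ((2*s)*(1/(33*s)))/5 = (⅕)*(2/33) = 2/165)
p(64) - 1*(-981) = 2/165 - 1*(-981) = 2/165 + 981 = 161867/165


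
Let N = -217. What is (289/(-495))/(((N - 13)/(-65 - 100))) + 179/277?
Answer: 43457/191130 ≈ 0.22737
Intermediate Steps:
(289/(-495))/(((N - 13)/(-65 - 100))) + 179/277 = (289/(-495))/(((-217 - 13)/(-65 - 100))) + 179/277 = (289*(-1/495))/((-230/(-165))) + 179*(1/277) = -289/(495*((-230*(-1/165)))) + 179/277 = -289/(495*46/33) + 179/277 = -289/495*33/46 + 179/277 = -289/690 + 179/277 = 43457/191130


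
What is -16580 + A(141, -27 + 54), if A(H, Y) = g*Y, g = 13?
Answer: -16229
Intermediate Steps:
A(H, Y) = 13*Y
-16580 + A(141, -27 + 54) = -16580 + 13*(-27 + 54) = -16580 + 13*27 = -16580 + 351 = -16229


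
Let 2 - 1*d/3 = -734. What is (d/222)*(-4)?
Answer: -1472/37 ≈ -39.784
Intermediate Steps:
d = 2208 (d = 6 - 3*(-734) = 6 + 2202 = 2208)
(d/222)*(-4) = (2208/222)*(-4) = (2208*(1/222))*(-4) = (368/37)*(-4) = -1472/37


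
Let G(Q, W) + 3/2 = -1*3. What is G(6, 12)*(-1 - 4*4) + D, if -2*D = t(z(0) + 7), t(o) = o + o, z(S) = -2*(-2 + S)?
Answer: 131/2 ≈ 65.500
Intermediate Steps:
G(Q, W) = -9/2 (G(Q, W) = -3/2 - 1*3 = -3/2 - 3 = -9/2)
z(S) = 4 - 2*S
t(o) = 2*o
D = -11 (D = -((4 - 2*0) + 7) = -((4 + 0) + 7) = -(4 + 7) = -11 ≈ -11.000)
G(6, 12)*(-1 - 4*4) + D = -9*(-1 - 4*4)/2 - 11 = -9*(-1 - 16)/2 - 11 = -9/2*(-17) - 11 = 153/2 - 11 = 131/2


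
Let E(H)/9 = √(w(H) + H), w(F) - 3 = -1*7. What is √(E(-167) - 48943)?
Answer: √(-48943 + 27*I*√19) ≈ 0.266 + 221.23*I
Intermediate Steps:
w(F) = -4 (w(F) = 3 - 1*7 = 3 - 7 = -4)
E(H) = 9*√(-4 + H)
√(E(-167) - 48943) = √(9*√(-4 - 167) - 48943) = √(9*√(-171) - 48943) = √(9*(3*I*√19) - 48943) = √(27*I*√19 - 48943) = √(-48943 + 27*I*√19)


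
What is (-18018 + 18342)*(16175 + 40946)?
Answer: 18507204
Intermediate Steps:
(-18018 + 18342)*(16175 + 40946) = 324*57121 = 18507204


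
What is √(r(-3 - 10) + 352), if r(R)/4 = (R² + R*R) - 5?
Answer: 2*√421 ≈ 41.037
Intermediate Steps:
r(R) = -20 + 8*R² (r(R) = 4*((R² + R*R) - 5) = 4*((R² + R²) - 5) = 4*(2*R² - 5) = 4*(-5 + 2*R²) = -20 + 8*R²)
√(r(-3 - 10) + 352) = √((-20 + 8*(-3 - 10)²) + 352) = √((-20 + 8*(-13)²) + 352) = √((-20 + 8*169) + 352) = √((-20 + 1352) + 352) = √(1332 + 352) = √1684 = 2*√421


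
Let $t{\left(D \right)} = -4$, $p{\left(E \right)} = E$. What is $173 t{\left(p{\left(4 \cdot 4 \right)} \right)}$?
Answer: $-692$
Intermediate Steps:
$173 t{\left(p{\left(4 \cdot 4 \right)} \right)} = 173 \left(-4\right) = -692$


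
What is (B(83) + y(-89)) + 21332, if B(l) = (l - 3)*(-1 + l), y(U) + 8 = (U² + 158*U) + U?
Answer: 21654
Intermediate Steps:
y(U) = -8 + U² + 159*U (y(U) = -8 + ((U² + 158*U) + U) = -8 + (U² + 159*U) = -8 + U² + 159*U)
B(l) = (-1 + l)*(-3 + l) (B(l) = (-3 + l)*(-1 + l) = (-1 + l)*(-3 + l))
(B(83) + y(-89)) + 21332 = ((3 + 83² - 4*83) + (-8 + (-89)² + 159*(-89))) + 21332 = ((3 + 6889 - 332) + (-8 + 7921 - 14151)) + 21332 = (6560 - 6238) + 21332 = 322 + 21332 = 21654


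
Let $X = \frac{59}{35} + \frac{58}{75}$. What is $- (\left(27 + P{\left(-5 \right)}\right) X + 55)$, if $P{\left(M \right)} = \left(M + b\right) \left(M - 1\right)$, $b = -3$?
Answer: $- \frac{1676}{7} \approx -239.43$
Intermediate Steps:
$P{\left(M \right)} = \left(-1 + M\right) \left(-3 + M\right)$ ($P{\left(M \right)} = \left(M - 3\right) \left(M - 1\right) = \left(-3 + M\right) \left(-1 + M\right) = \left(-1 + M\right) \left(-3 + M\right)$)
$X = \frac{1291}{525}$ ($X = 59 \cdot \frac{1}{35} + 58 \cdot \frac{1}{75} = \frac{59}{35} + \frac{58}{75} = \frac{1291}{525} \approx 2.459$)
$- (\left(27 + P{\left(-5 \right)}\right) X + 55) = - (\left(27 + \left(3 + \left(-5\right)^{2} - -20\right)\right) \frac{1291}{525} + 55) = - (\left(27 + \left(3 + 25 + 20\right)\right) \frac{1291}{525} + 55) = - (\left(27 + 48\right) \frac{1291}{525} + 55) = - (75 \cdot \frac{1291}{525} + 55) = - (\frac{1291}{7} + 55) = \left(-1\right) \frac{1676}{7} = - \frac{1676}{7}$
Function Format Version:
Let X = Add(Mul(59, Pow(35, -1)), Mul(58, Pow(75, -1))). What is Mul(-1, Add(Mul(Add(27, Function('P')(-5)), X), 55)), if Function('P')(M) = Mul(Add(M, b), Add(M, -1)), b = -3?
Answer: Rational(-1676, 7) ≈ -239.43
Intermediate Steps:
Function('P')(M) = Mul(Add(-1, M), Add(-3, M)) (Function('P')(M) = Mul(Add(M, -3), Add(M, -1)) = Mul(Add(-3, M), Add(-1, M)) = Mul(Add(-1, M), Add(-3, M)))
X = Rational(1291, 525) (X = Add(Mul(59, Rational(1, 35)), Mul(58, Rational(1, 75))) = Add(Rational(59, 35), Rational(58, 75)) = Rational(1291, 525) ≈ 2.4590)
Mul(-1, Add(Mul(Add(27, Function('P')(-5)), X), 55)) = Mul(-1, Add(Mul(Add(27, Add(3, Pow(-5, 2), Mul(-4, -5))), Rational(1291, 525)), 55)) = Mul(-1, Add(Mul(Add(27, Add(3, 25, 20)), Rational(1291, 525)), 55)) = Mul(-1, Add(Mul(Add(27, 48), Rational(1291, 525)), 55)) = Mul(-1, Add(Mul(75, Rational(1291, 525)), 55)) = Mul(-1, Add(Rational(1291, 7), 55)) = Mul(-1, Rational(1676, 7)) = Rational(-1676, 7)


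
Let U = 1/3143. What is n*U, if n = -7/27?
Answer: -1/12123 ≈ -8.2488e-5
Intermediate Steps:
U = 1/3143 ≈ 0.00031817
n = -7/27 (n = -7*1/27 = -7/27 ≈ -0.25926)
n*U = -7/27*1/3143 = -1/12123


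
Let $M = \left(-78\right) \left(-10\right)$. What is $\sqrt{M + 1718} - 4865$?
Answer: $-4865 + \sqrt{2498} \approx -4815.0$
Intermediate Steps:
$M = 780$
$\sqrt{M + 1718} - 4865 = \sqrt{780 + 1718} - 4865 = \sqrt{2498} - 4865 = -4865 + \sqrt{2498}$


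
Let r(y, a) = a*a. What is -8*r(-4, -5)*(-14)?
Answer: 2800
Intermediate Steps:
r(y, a) = a²
-8*r(-4, -5)*(-14) = -8*(-5)²*(-14) = -8*25*(-14) = -200*(-14) = 2800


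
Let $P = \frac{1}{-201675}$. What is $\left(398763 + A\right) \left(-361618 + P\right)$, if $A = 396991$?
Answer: $- \frac{58033790269898854}{201675} \approx -2.8776 \cdot 10^{11}$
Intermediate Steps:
$P = - \frac{1}{201675} \approx -4.9585 \cdot 10^{-6}$
$\left(398763 + A\right) \left(-361618 + P\right) = \left(398763 + 396991\right) \left(-361618 - \frac{1}{201675}\right) = 795754 \left(- \frac{72929310151}{201675}\right) = - \frac{58033790269898854}{201675}$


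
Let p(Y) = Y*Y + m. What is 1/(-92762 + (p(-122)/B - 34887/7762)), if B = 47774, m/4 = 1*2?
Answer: -185410894/17199860899145 ≈ -1.0780e-5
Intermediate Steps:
m = 8 (m = 4*(1*2) = 4*2 = 8)
p(Y) = 8 + Y² (p(Y) = Y*Y + 8 = Y² + 8 = 8 + Y²)
1/(-92762 + (p(-122)/B - 34887/7762)) = 1/(-92762 + ((8 + (-122)²)/47774 - 34887/7762)) = 1/(-92762 + ((8 + 14884)*(1/47774) - 34887*1/7762)) = 1/(-92762 + (14892*(1/47774) - 34887/7762)) = 1/(-92762 + (7446/23887 - 34887/7762)) = 1/(-92762 - 775549917/185410894) = 1/(-17199860899145/185410894) = -185410894/17199860899145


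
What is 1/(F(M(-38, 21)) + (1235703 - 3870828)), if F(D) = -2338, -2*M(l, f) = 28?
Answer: -1/2637463 ≈ -3.7915e-7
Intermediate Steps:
M(l, f) = -14 (M(l, f) = -½*28 = -14)
1/(F(M(-38, 21)) + (1235703 - 3870828)) = 1/(-2338 + (1235703 - 3870828)) = 1/(-2338 - 2635125) = 1/(-2637463) = -1/2637463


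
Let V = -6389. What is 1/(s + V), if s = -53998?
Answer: -1/60387 ≈ -1.6560e-5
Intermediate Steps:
1/(s + V) = 1/(-53998 - 6389) = 1/(-60387) = -1/60387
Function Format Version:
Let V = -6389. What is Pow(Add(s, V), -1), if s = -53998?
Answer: Rational(-1, 60387) ≈ -1.6560e-5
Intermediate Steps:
Pow(Add(s, V), -1) = Pow(Add(-53998, -6389), -1) = Pow(-60387, -1) = Rational(-1, 60387)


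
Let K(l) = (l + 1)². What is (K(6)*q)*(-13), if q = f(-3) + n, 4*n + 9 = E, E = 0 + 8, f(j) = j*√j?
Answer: 637/4 + 1911*I*√3 ≈ 159.25 + 3309.9*I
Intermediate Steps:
f(j) = j^(3/2)
K(l) = (1 + l)²
E = 8
n = -¼ (n = -9/4 + (¼)*8 = -9/4 + 2 = -¼ ≈ -0.25000)
q = -¼ - 3*I*√3 (q = (-3)^(3/2) - ¼ = -3*I*√3 - ¼ = -¼ - 3*I*√3 ≈ -0.25 - 5.1962*I)
(K(6)*q)*(-13) = ((1 + 6)²*(-¼ - 3*I*√3))*(-13) = (7²*(-¼ - 3*I*√3))*(-13) = (49*(-¼ - 3*I*√3))*(-13) = (-49/4 - 147*I*√3)*(-13) = 637/4 + 1911*I*√3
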